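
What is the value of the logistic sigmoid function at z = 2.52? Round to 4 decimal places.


Compute exp(-2.5200) = 0.0805.
Sigmoid = 1 / (1 + 0.0805) = 1 / 1.0805 = 0.9255.

0.9255


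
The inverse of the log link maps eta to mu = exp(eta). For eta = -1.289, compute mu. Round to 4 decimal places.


Apply the inverse link:
mu = e^-1.289 = 0.2755.

0.2755


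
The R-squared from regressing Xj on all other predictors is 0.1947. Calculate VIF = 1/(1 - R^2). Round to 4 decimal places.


VIF = 1 / (1 - 0.1947).
= 1 / 0.8053 = 1.2418.

1.2418


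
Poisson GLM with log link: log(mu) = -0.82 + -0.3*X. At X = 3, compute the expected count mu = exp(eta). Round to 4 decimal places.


eta = -0.82 + -0.3 * 3 = -1.7200.
mu = exp(-1.7200) = 0.1791.

0.1791


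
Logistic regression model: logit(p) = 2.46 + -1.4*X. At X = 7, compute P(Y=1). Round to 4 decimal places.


z = 2.46 + -1.4 * 7 = -7.3400.
Sigmoid: P = 1 / (1 + exp(7.3400)) = 0.0006.

0.0006


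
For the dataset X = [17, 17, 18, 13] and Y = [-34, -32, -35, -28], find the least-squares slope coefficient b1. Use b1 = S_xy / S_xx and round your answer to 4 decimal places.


The sample means are xbar = 16.2500 and ybar = -32.2500.
Compute S_xx = 14.7500 and S_xy = -19.7500.
Slope b1 = S_xy / S_xx = -19.7500 / 14.7500 = -1.3390.

-1.3390


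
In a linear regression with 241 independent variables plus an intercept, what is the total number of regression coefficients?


Total coefficients = number of predictors + 1 (for the intercept).
= 241 + 1 = 242.

242


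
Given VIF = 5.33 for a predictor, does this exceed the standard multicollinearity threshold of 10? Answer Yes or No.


Check: VIF = 5.33 vs threshold = 10.
Since 5.33 < 10, the answer is No.

No


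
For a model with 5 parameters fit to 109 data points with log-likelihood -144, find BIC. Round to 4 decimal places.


Compute k*ln(n) = 5*ln(109) = 5*4.691348 = 23.456740.
Then -2*loglik = 288.
BIC = 23.456740 + 288 = 311.456740, which rounds to 311.4567.

311.4567


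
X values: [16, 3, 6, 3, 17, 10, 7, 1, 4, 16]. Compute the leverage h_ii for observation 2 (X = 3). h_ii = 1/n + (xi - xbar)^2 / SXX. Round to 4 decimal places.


Compute xbar = 8.3000 with n = 10 observations.
SXX = 332.1000.
Leverage = 1/10 + (3 - 8.3000)^2/332.1000 = 0.1846.

0.1846


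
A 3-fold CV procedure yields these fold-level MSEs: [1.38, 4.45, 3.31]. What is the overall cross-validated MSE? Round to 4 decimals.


Total MSE across folds = 9.1400.
CV-MSE = 9.1400/3 = 3.0467.

3.0467


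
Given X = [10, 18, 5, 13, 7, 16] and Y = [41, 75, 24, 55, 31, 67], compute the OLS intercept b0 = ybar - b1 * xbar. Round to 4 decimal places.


Compute b1 = 3.9730 from the OLS formula.
With xbar = 11.5000 and ybar = 48.8333, the intercept is:
b0 = 48.8333 - 3.9730 * 11.5000 = 3.1441.

3.1441


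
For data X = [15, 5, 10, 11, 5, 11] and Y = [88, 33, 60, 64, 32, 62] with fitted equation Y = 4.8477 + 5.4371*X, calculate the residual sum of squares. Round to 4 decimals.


For each point, residual = actual - predicted.
Residuals: [1.5958, 0.9668, 0.7813, -0.6558, -0.0332, -2.6558].
Sum of squared residuals = 11.5762.

11.5762


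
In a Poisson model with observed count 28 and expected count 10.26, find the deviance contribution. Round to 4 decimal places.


First: ln(28/10.26) = 1.003952.
Then: 28 * 1.003952 = 28.110656.
y - mu = 28 - 10.26 = 17.74.
D = 2(28.110656 - 17.74) = 20.741312, which rounds to 20.7413.

20.7413


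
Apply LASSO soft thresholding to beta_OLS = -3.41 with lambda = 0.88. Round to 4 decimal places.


Check: |-3.41| = 3.41 vs lambda = 0.88.
Since |beta| > lambda, coefficient = sign(beta)*(|beta| - lambda) = -2.5300.
Soft-thresholded coefficient = -2.5300.

-2.5300


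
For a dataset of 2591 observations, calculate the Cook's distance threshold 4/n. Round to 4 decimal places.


Cook's distance cutoff = 4/n = 4/2591.
= 0.0015.

0.0015


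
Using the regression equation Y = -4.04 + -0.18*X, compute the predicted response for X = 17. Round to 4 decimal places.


Predicted value:
Y = -4.04 + (-0.18)(17) = -4.04 + -3.0600 = -7.1000.

-7.1000


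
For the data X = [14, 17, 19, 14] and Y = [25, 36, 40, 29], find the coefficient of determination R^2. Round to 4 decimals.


After computing the OLS fit (b0=-10.1667, b1=2.6667):
SSres = 9.0000, SStot = 137.0000.
R^2 = 1 - 9.0000/137.0000 = 0.9343.

0.9343


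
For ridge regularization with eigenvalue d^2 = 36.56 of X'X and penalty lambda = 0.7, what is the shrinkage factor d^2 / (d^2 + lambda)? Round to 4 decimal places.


Denominator = d^2 + lambda = 36.56 + 0.7 = 37.2600.
Shrinkage = 36.56 / 37.2600 = 0.9812.

0.9812


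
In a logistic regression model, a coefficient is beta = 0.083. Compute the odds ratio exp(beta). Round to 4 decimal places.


The odds ratio is computed as:
OR = e^(0.083) = 1.0865.

1.0865


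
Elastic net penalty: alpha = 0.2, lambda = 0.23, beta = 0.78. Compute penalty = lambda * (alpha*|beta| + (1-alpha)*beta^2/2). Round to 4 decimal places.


L1 component = 0.2 * |0.78| = 0.1560.
L2 component = 0.8 * 0.78^2 / 2 = 0.2434.
Penalty = 0.23 * (0.1560 + 0.2434) = 0.23 * 0.3994 = 0.0919.

0.0919


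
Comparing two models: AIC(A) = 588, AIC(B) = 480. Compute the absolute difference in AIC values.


Absolute difference = |588 - 480| = 108.
The model with lower AIC (B) is preferred.

108


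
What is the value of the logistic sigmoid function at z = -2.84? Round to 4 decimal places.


Compute exp(2.8400) = 17.1158.
Sigmoid = 1 / (1 + 17.1158) = 1 / 18.1158 = 0.0552.

0.0552


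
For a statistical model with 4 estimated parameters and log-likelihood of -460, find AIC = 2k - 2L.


Compute:
2k = 2*4 = 8.
-2*loglik = -2*(-460) = 920.
AIC = 8 + 920 = 928.

928


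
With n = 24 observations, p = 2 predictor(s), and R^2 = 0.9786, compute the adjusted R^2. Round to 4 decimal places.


Using the formula:
(1 - 0.9786) = 0.0214.
Multiply by 23/21: 0.0214 * 23 = 0.4922, then 0.4922 / 21 = 0.0234.
Adj R^2 = 1 - 0.0234 = 0.9766.

0.9766


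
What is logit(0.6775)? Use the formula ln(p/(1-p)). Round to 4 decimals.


1 - p = 0.3225.
p/(1-p) = 2.1008.
logit = ln(2.1008) = 0.7423.

0.7423


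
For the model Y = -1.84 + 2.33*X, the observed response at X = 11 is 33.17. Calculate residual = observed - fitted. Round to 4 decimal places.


Fitted value at X = 11 is yhat = -1.84 + 2.33*11 = 23.7900.
Residual = 33.17 - 23.7900 = 9.3800.

9.3800


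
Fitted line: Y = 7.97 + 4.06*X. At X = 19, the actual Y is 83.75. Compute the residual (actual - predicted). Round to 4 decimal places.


Compute yhat = 7.97 + (4.06)(19) = 85.1100.
Residual = actual - predicted = 83.75 - 85.1100 = -1.3600.

-1.3600


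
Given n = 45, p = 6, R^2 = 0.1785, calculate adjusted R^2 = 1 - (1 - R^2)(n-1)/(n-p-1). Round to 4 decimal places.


Using the formula:
(1 - 0.1785) = 0.8215.
Multiply by 44/38: 0.8215 * 44 = 36.1460, then 36.1460 / 38 = 0.9512.
Adj R^2 = 1 - 0.9512 = 0.0488.

0.0488


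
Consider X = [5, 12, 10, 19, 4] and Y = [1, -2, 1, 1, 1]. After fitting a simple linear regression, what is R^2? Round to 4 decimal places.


After computing the OLS fit (b0=0.8110, b1=-0.0411):
SSres = 6.9534, SStot = 7.2000.
R^2 = 1 - 6.9534/7.2000 = 0.0342.

0.0342


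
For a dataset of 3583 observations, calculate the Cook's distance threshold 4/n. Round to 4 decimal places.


Cook's distance cutoff = 4/n = 4/3583.
= 0.0011.

0.0011


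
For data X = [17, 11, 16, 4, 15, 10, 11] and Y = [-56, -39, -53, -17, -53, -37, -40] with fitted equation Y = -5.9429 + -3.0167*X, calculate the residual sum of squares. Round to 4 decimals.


For each point, residual = actual - predicted.
Residuals: [1.2268, 0.1266, 1.2101, 1.0097, -1.8066, -0.8901, -0.8734].
Sum of squared residuals = 8.8238.

8.8238


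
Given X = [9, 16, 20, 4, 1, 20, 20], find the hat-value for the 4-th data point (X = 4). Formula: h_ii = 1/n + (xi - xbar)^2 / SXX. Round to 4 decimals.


Mean of X: xbar = 12.8571.
SXX = 396.8571.
For X = 4: h = 1/7 + (4 - 12.8571)^2/396.8571 = 0.3405.

0.3405


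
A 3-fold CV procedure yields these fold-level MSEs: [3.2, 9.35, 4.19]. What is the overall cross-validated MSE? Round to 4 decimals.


Total MSE across folds = 16.7400.
CV-MSE = 16.7400/3 = 5.5800.

5.5800


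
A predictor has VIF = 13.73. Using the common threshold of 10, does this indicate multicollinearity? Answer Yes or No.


Check: VIF = 13.73 vs threshold = 10.
Since 13.73 >= 10, the answer is Yes.

Yes


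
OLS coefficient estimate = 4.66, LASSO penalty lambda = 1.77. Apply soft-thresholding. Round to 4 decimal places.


|beta_OLS| = 4.66.
lambda = 1.77.
Since |beta| > lambda, coefficient = sign(beta)*(|beta| - lambda) = 2.8900.
Result = 2.8900.

2.8900


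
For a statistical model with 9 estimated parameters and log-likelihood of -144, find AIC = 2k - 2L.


AIC = 2*9 - 2*(-144).
= 18 + 288 = 306.

306


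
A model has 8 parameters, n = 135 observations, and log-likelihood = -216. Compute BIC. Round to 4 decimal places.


ln(135) = 4.905275.
k * ln(n) = 8 * 4.905275 = 39.242200.
-2L = 432.
BIC = 39.242200 + 432 = 471.242200, which rounds to 471.2422.

471.2422


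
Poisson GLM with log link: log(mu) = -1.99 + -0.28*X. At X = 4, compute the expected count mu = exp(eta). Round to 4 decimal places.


eta = -1.99 + -0.28 * 4 = -3.1100.
mu = exp(-3.1100) = 0.0446.

0.0446


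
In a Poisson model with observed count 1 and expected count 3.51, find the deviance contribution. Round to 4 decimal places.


First: ln(1/3.51) = -1.255616.
Then: 1 * -1.255616 = -1.255616.
y - mu = 1 - 3.51 = -2.51.
D = 2(-1.255616 - -2.51) = 2.508768, which rounds to 2.5088.

2.5088


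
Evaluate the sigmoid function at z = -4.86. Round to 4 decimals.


Compute exp(4.8600) = 129.0242.
Sigmoid = 1 / (1 + 129.0242) = 1 / 130.0242 = 0.0077.

0.0077


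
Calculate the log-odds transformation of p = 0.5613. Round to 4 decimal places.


1 - p = 0.4387.
p/(1-p) = 1.2795.
logit = ln(1.2795) = 0.2464.

0.2464


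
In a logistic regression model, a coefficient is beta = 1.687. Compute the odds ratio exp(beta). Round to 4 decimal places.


The odds ratio is computed as:
OR = e^(1.687) = 5.4032.

5.4032


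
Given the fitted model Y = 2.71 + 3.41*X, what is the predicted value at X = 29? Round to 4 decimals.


Substitute X = 29 into the equation:
Y = 2.71 + 3.41 * 29 = 2.71 + 98.8900 = 101.6000.

101.6000


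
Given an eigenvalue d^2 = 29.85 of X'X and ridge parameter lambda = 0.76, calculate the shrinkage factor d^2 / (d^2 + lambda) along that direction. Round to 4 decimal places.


Denominator = d^2 + lambda = 29.85 + 0.76 = 30.6100.
Shrinkage = 29.85 / 30.6100 = 0.9752.

0.9752


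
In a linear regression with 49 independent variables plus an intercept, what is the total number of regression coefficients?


Total coefficients = number of predictors + 1 (for the intercept).
= 49 + 1 = 50.

50


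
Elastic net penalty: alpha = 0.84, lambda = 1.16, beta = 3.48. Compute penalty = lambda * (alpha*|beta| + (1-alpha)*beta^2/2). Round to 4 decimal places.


alpha * |beta| = 0.84 * 3.48 = 2.9232.
(1-alpha) * beta^2/2 = 0.16 * 12.1104/2 = 0.9688.
Total = 1.16 * (2.9232 + 0.9688) = 4.5148.

4.5148


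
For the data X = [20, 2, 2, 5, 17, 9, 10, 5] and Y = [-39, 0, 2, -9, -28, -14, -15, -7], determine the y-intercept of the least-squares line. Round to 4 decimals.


Compute b1 = -2.0460 from the OLS formula.
With xbar = 8.7500 and ybar = -13.7500, the intercept is:
b0 = -13.7500 - -2.0460 * 8.7500 = 4.1521.

4.1521


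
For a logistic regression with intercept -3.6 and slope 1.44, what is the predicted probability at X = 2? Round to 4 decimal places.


Linear predictor: z = -3.6 + 1.44 * 2 = -0.7200.
P = 1/(1 + exp(0.7200)) = 1/(1 + 2.0544) = 0.3274.

0.3274


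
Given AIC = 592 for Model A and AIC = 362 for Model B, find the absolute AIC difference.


|AIC_A - AIC_B| = |592 - 362| = 230.
Model B is preferred (lower AIC).

230


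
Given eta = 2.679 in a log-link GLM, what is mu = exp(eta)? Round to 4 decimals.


mu = exp(eta) = exp(2.679).
= 14.5705.

14.5705


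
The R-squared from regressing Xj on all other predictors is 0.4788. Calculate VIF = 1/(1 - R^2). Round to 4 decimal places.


Denominator: 1 - 0.4788 = 0.5212.
VIF = 1 / 0.5212 = 1.9186.

1.9186


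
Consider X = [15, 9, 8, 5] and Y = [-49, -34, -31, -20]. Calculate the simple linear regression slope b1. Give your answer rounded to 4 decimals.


First compute the means: xbar = 9.2500, ybar = -33.5000.
Then S_xx = sum((xi - xbar)^2) = 52.7500.
S_xy = sum((xi - xbar)(yi - ybar)) = -149.5000.
b1 = S_xy / S_xx = -149.5000 / 52.7500 = -2.8341.

-2.8341


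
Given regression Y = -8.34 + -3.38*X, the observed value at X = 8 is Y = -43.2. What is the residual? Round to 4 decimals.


Fitted value at X = 8 is yhat = -8.34 + -3.38*8 = -35.3800.
Residual = -43.2 - -35.3800 = -7.8200.

-7.8200


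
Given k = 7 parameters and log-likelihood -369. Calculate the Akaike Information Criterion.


Compute:
2k = 2*7 = 14.
-2*loglik = -2*(-369) = 738.
AIC = 14 + 738 = 752.

752


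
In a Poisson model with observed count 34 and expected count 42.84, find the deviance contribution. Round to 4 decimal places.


y/mu = 34/42.84 = 0.793651 (approx.), and ln(34/42.84) = -0.231112.
y * ln(y/mu) = 34 * -0.231112 = -7.857808.
y - mu = -8.84.
D = 2 * (-7.857808 - -8.84) = 1.964384, which rounds to 1.9644.

1.9644


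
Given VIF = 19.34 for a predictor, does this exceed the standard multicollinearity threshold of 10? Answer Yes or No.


Compare VIF = 19.34 to the threshold of 10.
19.34 >= 10, so the answer is Yes.

Yes


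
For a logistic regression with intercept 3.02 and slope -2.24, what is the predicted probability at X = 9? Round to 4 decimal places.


Compute z = 3.02 + (-2.24)(9) = -17.1400.
exp(-z) = 27784809.2651.
P = 1/(1 + 27784809.2651) = 0.0000.

0.0000


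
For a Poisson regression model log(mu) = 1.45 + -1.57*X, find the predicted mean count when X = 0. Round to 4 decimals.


eta = 1.45 + -1.57 * 0 = 1.4500.
mu = exp(1.4500) = 4.2631.

4.2631


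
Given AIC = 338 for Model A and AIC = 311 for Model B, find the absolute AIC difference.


Compute |338 - 311| = 27.
Model B has the smaller AIC.

27


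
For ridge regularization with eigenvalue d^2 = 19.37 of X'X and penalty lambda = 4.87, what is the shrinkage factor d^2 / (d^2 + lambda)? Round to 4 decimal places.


d^2 + lambda = 19.37 + 4.87 = 24.2400.
Shrinkage factor = 19.37/24.2400 = 0.7991.

0.7991


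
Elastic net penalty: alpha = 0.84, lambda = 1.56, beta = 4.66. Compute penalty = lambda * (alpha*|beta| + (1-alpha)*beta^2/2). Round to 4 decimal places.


alpha * |beta| = 0.84 * 4.66 = 3.9144.
(1-alpha) * beta^2/2 = 0.16 * 21.7156/2 = 1.7372.
Total = 1.56 * (3.9144 + 1.7372) = 8.8166.

8.8166


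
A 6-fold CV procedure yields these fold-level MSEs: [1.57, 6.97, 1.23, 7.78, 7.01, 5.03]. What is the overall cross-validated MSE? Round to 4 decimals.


Sum of fold MSEs = 29.5900.
Average = 29.5900 / 6 = 4.9317.

4.9317


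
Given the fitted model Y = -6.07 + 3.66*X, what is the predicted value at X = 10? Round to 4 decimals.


Plug X = 10 into Y = -6.07 + 3.66*X:
Y = -6.07 + 36.6000 = 30.5300.

30.5300


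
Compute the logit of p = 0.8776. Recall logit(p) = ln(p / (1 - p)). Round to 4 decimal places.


1 - p = 0.1224.
p/(1-p) = 7.1699.
logit = ln(7.1699) = 1.9699.

1.9699


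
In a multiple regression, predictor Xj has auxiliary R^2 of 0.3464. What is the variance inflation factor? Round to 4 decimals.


Denominator: 1 - 0.3464 = 0.6536.
VIF = 1 / 0.6536 = 1.5300.

1.5300


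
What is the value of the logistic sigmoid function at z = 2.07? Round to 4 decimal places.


exp(-2.0700) = 0.1262.
1 + exp(-z) = 1.1262.
sigmoid = 1/1.1262 = 0.8880.

0.8880


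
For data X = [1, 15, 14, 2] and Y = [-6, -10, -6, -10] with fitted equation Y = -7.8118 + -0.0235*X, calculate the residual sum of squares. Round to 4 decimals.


Predicted values from Y = -7.8118 + -0.0235*X.
Residuals: [1.8353, -1.8357, 2.1408, -2.1412].
SSres = 15.9059.

15.9059


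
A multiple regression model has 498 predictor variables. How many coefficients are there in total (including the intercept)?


Each predictor gets one coefficient, plus one intercept.
Total parameters = 498 + 1 = 499.

499


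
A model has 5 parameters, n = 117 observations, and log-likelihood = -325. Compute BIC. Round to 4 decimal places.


ln(117) = 4.762174.
k * ln(n) = 5 * 4.762174 = 23.810870.
-2L = 650.
BIC = 23.810870 + 650 = 673.810870, which rounds to 673.8109.

673.8109


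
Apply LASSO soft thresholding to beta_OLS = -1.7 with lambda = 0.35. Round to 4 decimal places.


Check: |-1.7| = 1.7 vs lambda = 0.35.
Since |beta| > lambda, coefficient = sign(beta)*(|beta| - lambda) = -1.3500.
Soft-thresholded coefficient = -1.3500.

-1.3500


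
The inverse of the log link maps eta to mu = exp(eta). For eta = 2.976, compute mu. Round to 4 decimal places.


Apply the inverse link:
mu = e^2.976 = 19.6092.

19.6092


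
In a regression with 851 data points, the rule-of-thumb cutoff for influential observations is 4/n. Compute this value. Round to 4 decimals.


Using the rule of thumb:
Threshold = 4 / 851 = 0.0047.

0.0047


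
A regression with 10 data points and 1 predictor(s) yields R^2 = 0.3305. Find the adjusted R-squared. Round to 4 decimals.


Adjusted R^2 = 1 - (1 - R^2) * (n-1)/(n-p-1).
(1 - R^2) = 0.6695.
(n-1)/(n-p-1) = 9/8.
(1 - R^2) * (n-1) = 0.6695 * 9 = 6.0255.
Divide by (n-p-1): 6.0255 / 8 = 0.7532.
Adj R^2 = 1 - 0.7532 = 0.2468.

0.2468


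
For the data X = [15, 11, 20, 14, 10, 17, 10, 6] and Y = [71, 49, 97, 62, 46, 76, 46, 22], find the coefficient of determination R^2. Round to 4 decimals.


Fit the OLS line: b0 = -6.9610, b1 = 5.0941.
SSres = 36.2538.
SStot = 3691.8750.
R^2 = 1 - 36.2538/3691.8750 = 0.9902.

0.9902


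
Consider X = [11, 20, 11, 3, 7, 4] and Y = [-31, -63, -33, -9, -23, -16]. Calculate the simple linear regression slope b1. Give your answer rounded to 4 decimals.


The sample means are xbar = 9.3333 and ybar = -29.1667.
Compute S_xx = 193.3333 and S_xy = -582.6667.
Slope b1 = S_xy / S_xx = -582.6667 / 193.3333 = -3.0138.

-3.0138


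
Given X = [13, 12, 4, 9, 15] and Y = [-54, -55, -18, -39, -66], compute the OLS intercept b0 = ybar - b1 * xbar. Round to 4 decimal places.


The slope is b1 = -4.3142.
Sample means are xbar = 10.6000 and ybar = -46.4000.
Intercept: b0 = -46.4000 - (-4.3142)(10.6000) = -0.6694.

-0.6694


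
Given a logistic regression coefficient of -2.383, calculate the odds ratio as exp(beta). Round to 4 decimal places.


The odds ratio is computed as:
OR = e^(-2.383) = 0.0923.

0.0923


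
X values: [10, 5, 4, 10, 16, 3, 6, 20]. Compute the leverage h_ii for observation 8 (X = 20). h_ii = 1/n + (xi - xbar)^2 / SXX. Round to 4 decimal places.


n = 8, xbar = 9.2500.
SXX = sum((xi - xbar)^2) = 257.5000.
h = 1/8 + (20 - 9.2500)^2 / 257.5000 = 0.5738.

0.5738


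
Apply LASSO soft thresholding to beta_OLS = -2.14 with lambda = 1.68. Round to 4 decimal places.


|beta_OLS| = 2.14.
lambda = 1.68.
Since |beta| > lambda, coefficient = sign(beta)*(|beta| - lambda) = -0.4600.
Result = -0.4600.

-0.4600


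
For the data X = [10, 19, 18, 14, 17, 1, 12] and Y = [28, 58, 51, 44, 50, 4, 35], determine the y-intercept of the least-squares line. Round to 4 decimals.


The slope is b1 = 2.9310.
Sample means are xbar = 13.0000 and ybar = 38.5714.
Intercept: b0 = 38.5714 - (2.9310)(13.0000) = 0.4680.

0.4680


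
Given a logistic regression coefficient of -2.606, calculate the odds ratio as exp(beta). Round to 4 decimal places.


The odds ratio is computed as:
OR = e^(-2.606) = 0.0738.

0.0738


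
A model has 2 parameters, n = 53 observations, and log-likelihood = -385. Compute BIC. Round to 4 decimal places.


ln(53) = 3.970292.
k * ln(n) = 2 * 3.970292 = 7.940584.
-2L = 770.
BIC = 7.940584 + 770 = 777.940584, which rounds to 777.9406.

777.9406


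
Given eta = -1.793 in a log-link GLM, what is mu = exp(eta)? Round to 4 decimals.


The inverse log link gives:
mu = exp(-1.793) = 0.1665.

0.1665


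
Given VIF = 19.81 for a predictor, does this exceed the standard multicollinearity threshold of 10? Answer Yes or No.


The threshold is 10.
VIF = 19.81 is >= 10.
Multicollinearity indication: Yes.

Yes


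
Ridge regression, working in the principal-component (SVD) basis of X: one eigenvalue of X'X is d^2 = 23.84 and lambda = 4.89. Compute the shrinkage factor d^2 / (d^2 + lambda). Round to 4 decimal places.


d^2 + lambda = 23.84 + 4.89 = 28.7300.
Shrinkage factor = 23.84/28.7300 = 0.8298.

0.8298


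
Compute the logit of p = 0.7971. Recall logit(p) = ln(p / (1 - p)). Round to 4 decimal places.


1 - p = 0.2029.
p/(1-p) = 3.9285.
logit = ln(3.9285) = 1.3683.

1.3683


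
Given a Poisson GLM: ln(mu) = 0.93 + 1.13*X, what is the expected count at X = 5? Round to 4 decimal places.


Linear predictor: eta = 0.93 + (1.13)(5) = 6.5800.
Expected count: mu = exp(6.5800) = 720.5393.

720.5393


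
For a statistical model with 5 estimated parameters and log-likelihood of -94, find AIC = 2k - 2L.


AIC = 2*5 - 2*(-94).
= 10 + 188 = 198.

198


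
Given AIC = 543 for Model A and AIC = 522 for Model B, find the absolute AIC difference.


|AIC_A - AIC_B| = |543 - 522| = 21.
Model B is preferred (lower AIC).

21


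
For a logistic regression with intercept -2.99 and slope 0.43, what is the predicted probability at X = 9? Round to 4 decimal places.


Compute z = -2.99 + (0.43)(9) = 0.8800.
exp(-z) = 0.4148.
P = 1/(1 + 0.4148) = 0.7068.

0.7068


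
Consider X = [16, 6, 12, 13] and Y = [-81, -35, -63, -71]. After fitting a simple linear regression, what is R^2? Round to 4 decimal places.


After computing the OLS fit (b0=-7.3697, b1=-4.6919):
SSres = 9.7441, SStot = 1171.0000.
R^2 = 1 - 9.7441/1171.0000 = 0.9917.

0.9917


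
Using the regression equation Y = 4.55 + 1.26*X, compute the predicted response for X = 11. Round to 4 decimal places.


Plug X = 11 into Y = 4.55 + 1.26*X:
Y = 4.55 + 13.8600 = 18.4100.

18.4100


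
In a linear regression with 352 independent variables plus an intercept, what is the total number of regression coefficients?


Total coefficients = number of predictors + 1 (for the intercept).
= 352 + 1 = 353.

353


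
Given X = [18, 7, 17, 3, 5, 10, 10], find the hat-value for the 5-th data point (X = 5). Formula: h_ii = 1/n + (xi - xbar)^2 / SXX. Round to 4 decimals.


Mean of X: xbar = 10.0000.
SXX = 196.0000.
For X = 5: h = 1/7 + (5 - 10.0000)^2/196.0000 = 0.2704.

0.2704


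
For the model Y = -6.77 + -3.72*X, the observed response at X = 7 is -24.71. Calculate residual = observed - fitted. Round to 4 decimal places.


Predicted = -6.77 + -3.72 * 7 = -32.8100.
Residual = -24.71 - -32.8100 = 8.1000.

8.1000


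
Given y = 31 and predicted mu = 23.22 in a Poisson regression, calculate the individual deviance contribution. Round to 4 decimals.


Compute y*ln(y/mu) = 31*ln(31/23.22) = 31*0.288973 = 8.958163.
y - mu = 7.78.
D = 2*(8.958163 - (7.78)) = 2.356326, which rounds to 2.3563.

2.3563


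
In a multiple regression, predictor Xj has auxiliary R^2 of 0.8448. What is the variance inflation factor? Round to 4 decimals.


Denominator: 1 - 0.8448 = 0.1552.
VIF = 1 / 0.1552 = 6.4433.

6.4433


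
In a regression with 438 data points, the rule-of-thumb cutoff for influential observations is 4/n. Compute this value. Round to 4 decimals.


Using the rule of thumb:
Threshold = 4 / 438 = 0.0091.

0.0091


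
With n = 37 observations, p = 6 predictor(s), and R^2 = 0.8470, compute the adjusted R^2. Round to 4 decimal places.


Using the formula:
(1 - 0.8470) = 0.1530.
Multiply by 36/30: 0.1530 * 36 = 5.5080, then 5.5080 / 30 = 0.1836.
Adj R^2 = 1 - 0.1836 = 0.8164.

0.8164


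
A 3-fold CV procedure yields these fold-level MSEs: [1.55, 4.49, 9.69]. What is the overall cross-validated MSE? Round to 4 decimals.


Add all fold MSEs: 15.7300.
Divide by k = 3: 15.7300/3 = 5.2433.

5.2433


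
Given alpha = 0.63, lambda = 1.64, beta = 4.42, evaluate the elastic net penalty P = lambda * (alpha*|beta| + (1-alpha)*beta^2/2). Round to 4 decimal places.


Compute:
L1 = 0.63 * 4.42 = 2.7846.
L2 = 0.37 * 4.42^2 / 2 = 3.6142.
Penalty = 1.64 * (2.7846 + 3.6142) = 10.4941.

10.4941


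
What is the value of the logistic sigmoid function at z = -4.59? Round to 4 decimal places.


exp(4.5900) = 98.4944.
1 + exp(-z) = 99.4944.
sigmoid = 1/99.4944 = 0.0101.

0.0101


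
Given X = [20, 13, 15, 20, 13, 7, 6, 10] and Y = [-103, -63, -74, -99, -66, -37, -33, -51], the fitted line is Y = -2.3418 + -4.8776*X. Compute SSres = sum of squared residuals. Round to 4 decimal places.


Predicted values from Y = -2.3418 + -4.8776*X.
Residuals: [-3.1062, 2.7506, 1.5058, 0.8938, -0.2494, -0.5150, -1.3926, 0.1178].
SSres = 22.5612.

22.5612


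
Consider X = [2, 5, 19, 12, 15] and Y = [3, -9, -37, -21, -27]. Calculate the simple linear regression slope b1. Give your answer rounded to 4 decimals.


The sample means are xbar = 10.6000 and ybar = -18.2000.
Compute S_xx = 197.2000 and S_xy = -434.4000.
Slope b1 = S_xy / S_xx = -434.4000 / 197.2000 = -2.2028.

-2.2028


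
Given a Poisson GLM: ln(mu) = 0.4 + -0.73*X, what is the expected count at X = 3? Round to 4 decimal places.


Compute eta = 0.4 + -0.73 * 3 = -1.7900.
Apply inverse link: mu = e^-1.7900 = 0.1670.

0.1670


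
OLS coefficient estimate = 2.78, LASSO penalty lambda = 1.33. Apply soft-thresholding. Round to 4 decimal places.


Check: |2.78| = 2.78 vs lambda = 1.33.
Since |beta| > lambda, coefficient = sign(beta)*(|beta| - lambda) = 1.4500.
Soft-thresholded coefficient = 1.4500.

1.4500


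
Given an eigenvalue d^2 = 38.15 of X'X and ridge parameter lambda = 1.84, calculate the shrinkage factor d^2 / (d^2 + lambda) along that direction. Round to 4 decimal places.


d^2 + lambda = 38.15 + 1.84 = 39.9900.
Shrinkage factor = 38.15/39.9900 = 0.9540.

0.9540


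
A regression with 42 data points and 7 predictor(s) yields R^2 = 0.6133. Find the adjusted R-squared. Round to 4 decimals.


Adjusted R^2 = 1 - (1 - R^2) * (n-1)/(n-p-1).
(1 - R^2) = 0.3867.
(n-1)/(n-p-1) = 41/34.
(1 - R^2) * (n-1) = 0.3867 * 41 = 15.8547.
Divide by (n-p-1): 15.8547 / 34 = 0.4663.
Adj R^2 = 1 - 0.4663 = 0.5337.

0.5337


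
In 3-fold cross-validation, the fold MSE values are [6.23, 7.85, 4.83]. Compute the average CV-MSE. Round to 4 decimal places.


Sum of fold MSEs = 18.9100.
Average = 18.9100 / 3 = 6.3033.

6.3033


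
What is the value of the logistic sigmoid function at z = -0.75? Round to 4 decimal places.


First, exp(0.7500) = 2.1170.
Then sigma(z) = 1/(1 + 2.1170) = 0.3208.

0.3208


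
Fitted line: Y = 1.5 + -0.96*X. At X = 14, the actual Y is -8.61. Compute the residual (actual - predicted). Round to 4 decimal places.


Compute yhat = 1.5 + (-0.96)(14) = -11.9400.
Residual = actual - predicted = -8.61 - -11.9400 = 3.3300.

3.3300


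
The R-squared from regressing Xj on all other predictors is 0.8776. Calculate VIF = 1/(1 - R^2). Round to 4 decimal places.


VIF = 1 / (1 - 0.8776).
= 1 / 0.1224 = 8.1699.

8.1699


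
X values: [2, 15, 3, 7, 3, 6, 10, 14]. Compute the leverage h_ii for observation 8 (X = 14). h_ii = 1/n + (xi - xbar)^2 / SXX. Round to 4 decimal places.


Mean of X: xbar = 7.5000.
SXX = 178.0000.
For X = 14: h = 1/8 + (14 - 7.5000)^2/178.0000 = 0.3624.

0.3624


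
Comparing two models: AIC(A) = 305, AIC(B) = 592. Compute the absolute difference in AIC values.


Compute |305 - 592| = 287.
Model A has the smaller AIC.

287


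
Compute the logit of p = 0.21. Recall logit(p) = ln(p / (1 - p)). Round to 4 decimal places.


The odds are p/(1-p) = 0.21 / 0.79 = 0.2658.
logit(p) = ln(0.2658) = -1.3249.

-1.3249


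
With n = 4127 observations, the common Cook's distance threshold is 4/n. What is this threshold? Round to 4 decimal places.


The threshold is 4/n.
4/4127 = 0.0010.

0.0010


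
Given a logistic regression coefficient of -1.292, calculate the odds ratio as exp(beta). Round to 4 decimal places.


Odds ratio = exp(beta) = exp(-1.292).
= 0.2747.

0.2747


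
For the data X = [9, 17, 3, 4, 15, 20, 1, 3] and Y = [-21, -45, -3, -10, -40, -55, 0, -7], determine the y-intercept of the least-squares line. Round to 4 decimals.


First find the slope: b1 = -2.8665.
Means: xbar = 9.0000, ybar = -22.6250.
b0 = ybar - b1 * xbar = -22.6250 - -2.8665 * 9.0000 = 3.1734.

3.1734


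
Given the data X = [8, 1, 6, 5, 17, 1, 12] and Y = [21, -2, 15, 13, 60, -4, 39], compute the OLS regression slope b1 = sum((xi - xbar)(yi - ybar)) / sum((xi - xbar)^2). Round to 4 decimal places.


First compute the means: xbar = 7.1429, ybar = 20.2857.
Then S_xx = sum((xi - xbar)^2) = 202.8571.
S_xy = sum((xi - xbar)(yi - ybar)) = 790.7143.
b1 = S_xy / S_xx = 790.7143 / 202.8571 = 3.8979.

3.8979


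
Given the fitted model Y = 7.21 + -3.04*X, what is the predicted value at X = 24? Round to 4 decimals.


Plug X = 24 into Y = 7.21 + -3.04*X:
Y = 7.21 + -72.9600 = -65.7500.

-65.7500


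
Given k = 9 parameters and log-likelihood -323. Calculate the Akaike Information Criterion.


Compute:
2k = 2*9 = 18.
-2*loglik = -2*(-323) = 646.
AIC = 18 + 646 = 664.

664


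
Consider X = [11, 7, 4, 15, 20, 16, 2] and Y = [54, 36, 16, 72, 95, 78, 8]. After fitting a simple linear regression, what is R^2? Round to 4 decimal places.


Fit the OLS line: b0 = -1.1010, b1 = 4.8894.
SSres = 20.1587.
SStot = 6413.4286.
R^2 = 1 - 20.1587/6413.4286 = 0.9969.

0.9969


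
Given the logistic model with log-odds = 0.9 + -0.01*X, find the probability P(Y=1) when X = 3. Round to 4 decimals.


Linear predictor: z = 0.9 + -0.01 * 3 = 0.8700.
P = 1/(1 + exp(-0.8700)) = 1/(1 + 0.4190) = 0.7047.

0.7047


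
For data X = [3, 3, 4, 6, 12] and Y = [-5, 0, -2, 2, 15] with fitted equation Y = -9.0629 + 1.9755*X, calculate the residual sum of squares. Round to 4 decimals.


For each point, residual = actual - predicted.
Residuals: [-1.8636, 3.1364, -0.8391, -0.7901, 0.3569].
Sum of squared residuals = 14.7657.

14.7657


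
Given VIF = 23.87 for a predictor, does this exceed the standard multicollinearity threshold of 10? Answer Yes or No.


Check: VIF = 23.87 vs threshold = 10.
Since 23.87 >= 10, the answer is Yes.

Yes


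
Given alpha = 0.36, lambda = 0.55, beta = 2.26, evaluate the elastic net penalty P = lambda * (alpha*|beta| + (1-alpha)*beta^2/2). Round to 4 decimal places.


L1 component = 0.36 * |2.26| = 0.8136.
L2 component = 0.64 * 2.26^2 / 2 = 1.6344.
Penalty = 0.55 * (0.8136 + 1.6344) = 0.55 * 2.4480 = 1.3464.

1.3464


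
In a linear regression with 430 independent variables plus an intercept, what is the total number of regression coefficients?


Each predictor gets one coefficient, plus one intercept.
Total parameters = 430 + 1 = 431.

431


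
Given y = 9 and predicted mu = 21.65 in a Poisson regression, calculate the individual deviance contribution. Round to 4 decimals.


Compute y*ln(y/mu) = 9*ln(9/21.65) = 9*-0.877781 = -7.900029.
y - mu = -12.65.
D = 2*(-7.900029 - (-12.65)) = 9.499942, which rounds to 9.4999.

9.4999


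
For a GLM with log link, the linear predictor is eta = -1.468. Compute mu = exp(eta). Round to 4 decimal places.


Apply the inverse link:
mu = e^-1.468 = 0.2304.

0.2304


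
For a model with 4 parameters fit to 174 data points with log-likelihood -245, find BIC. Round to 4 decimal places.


k * ln(n) = 4 * ln(174) = 4 * 5.159055 = 20.636220.
-2 * loglik = -2 * (-245) = 490.
BIC = 20.636220 + 490 = 510.636220, which rounds to 510.6362.

510.6362


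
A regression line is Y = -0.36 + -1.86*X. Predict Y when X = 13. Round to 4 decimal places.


Plug X = 13 into Y = -0.36 + -1.86*X:
Y = -0.36 + -24.1800 = -24.5400.

-24.5400


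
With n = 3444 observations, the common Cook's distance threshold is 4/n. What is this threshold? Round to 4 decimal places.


Cook's distance cutoff = 4/n = 4/3444.
= 0.0012.

0.0012


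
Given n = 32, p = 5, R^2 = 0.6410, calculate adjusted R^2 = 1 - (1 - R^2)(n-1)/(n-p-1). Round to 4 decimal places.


Plug in: Adj R^2 = 1 - (1 - 0.6410) * 31/26.
= 1 - 0.3590 * 31/26
= 1 - 11.1290 / 26
= 1 - 0.4280 = 0.5720.

0.5720


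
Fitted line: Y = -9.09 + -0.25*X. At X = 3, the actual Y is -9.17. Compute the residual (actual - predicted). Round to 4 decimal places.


Fitted value at X = 3 is yhat = -9.09 + -0.25*3 = -9.8400.
Residual = -9.17 - -9.8400 = 0.6700.

0.6700


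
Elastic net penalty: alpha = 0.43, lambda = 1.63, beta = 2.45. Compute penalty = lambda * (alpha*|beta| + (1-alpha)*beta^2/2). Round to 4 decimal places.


Compute:
L1 = 0.43 * 2.45 = 1.0535.
L2 = 0.57 * 2.45^2 / 2 = 1.7107.
Penalty = 1.63 * (1.0535 + 1.7107) = 4.5057.

4.5057


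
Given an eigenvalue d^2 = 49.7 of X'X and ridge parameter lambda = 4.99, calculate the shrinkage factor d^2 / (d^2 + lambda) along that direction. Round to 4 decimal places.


d^2 + lambda = 49.7 + 4.99 = 54.6900.
Shrinkage factor = 49.7/54.6900 = 0.9088.

0.9088


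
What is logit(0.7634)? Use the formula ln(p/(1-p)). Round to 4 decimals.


Compute the odds: 0.7634/0.2366 = 3.2265.
Take the natural log: ln(3.2265) = 1.1714.

1.1714


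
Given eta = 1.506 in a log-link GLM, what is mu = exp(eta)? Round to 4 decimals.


The inverse log link gives:
mu = exp(1.506) = 4.5087.

4.5087


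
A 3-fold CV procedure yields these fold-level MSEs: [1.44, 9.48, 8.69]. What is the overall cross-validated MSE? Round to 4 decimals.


Sum of fold MSEs = 19.6100.
Average = 19.6100 / 3 = 6.5367.

6.5367


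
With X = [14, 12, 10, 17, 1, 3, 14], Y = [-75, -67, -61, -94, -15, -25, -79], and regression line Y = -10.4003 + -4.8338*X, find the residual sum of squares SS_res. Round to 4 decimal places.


Predicted values from Y = -10.4003 + -4.8338*X.
Residuals: [3.0735, 1.4059, -2.2617, -1.4251, 0.2341, -0.0983, -0.9265].
SSres = 19.4920.

19.4920


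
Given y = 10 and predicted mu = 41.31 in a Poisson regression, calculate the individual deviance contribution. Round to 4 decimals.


First: ln(10/41.31) = -1.418520.
Then: 10 * -1.418520 = -14.185200.
y - mu = 10 - 41.31 = -31.31.
D = 2(-14.185200 - -31.31) = 34.249600, which rounds to 34.2496.

34.2496


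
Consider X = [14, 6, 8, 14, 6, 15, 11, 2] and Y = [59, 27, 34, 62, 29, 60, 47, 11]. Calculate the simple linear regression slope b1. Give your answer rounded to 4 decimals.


First compute the means: xbar = 9.5000, ybar = 41.1250.
Then S_xx = sum((xi - xbar)^2) = 156.0000.
S_xy = sum((xi - xbar)(yi - ybar)) = 615.5000.
b1 = S_xy / S_xx = 615.5000 / 156.0000 = 3.9455.

3.9455


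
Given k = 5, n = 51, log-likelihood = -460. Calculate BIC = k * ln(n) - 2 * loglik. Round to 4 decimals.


k * ln(n) = 5 * ln(51) = 5 * 3.931826 = 19.659130.
-2 * loglik = -2 * (-460) = 920.
BIC = 19.659130 + 920 = 939.659130, which rounds to 939.6591.

939.6591


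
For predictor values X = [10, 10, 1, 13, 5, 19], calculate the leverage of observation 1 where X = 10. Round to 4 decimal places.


n = 6, xbar = 9.6667.
SXX = sum((xi - xbar)^2) = 195.3333.
h = 1/6 + (10 - 9.6667)^2 / 195.3333 = 0.1672.

0.1672


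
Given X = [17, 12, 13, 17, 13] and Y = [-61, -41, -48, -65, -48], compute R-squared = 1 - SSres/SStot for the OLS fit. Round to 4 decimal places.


After computing the OLS fit (b0=6.2414, b1=-4.0862):
SSres = 13.8276, SStot = 401.2000.
R^2 = 1 - 13.8276/401.2000 = 0.9655.

0.9655


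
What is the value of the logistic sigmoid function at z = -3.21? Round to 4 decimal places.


exp(3.2100) = 24.7791.
1 + exp(-z) = 25.7791.
sigmoid = 1/25.7791 = 0.0388.

0.0388


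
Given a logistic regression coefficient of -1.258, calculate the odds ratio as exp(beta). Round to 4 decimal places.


exp(-1.258) = 0.2842.
So the odds ratio is 0.2842.

0.2842


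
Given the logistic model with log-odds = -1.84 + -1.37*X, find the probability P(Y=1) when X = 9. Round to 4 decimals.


Compute z = -1.84 + (-1.37)(9) = -14.1700.
exp(-z) = 1425452.6922.
P = 1/(1 + 1425452.6922) = 0.0000.

0.0000


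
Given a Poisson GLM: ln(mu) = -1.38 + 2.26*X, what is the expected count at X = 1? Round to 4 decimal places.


Linear predictor: eta = -1.38 + (2.26)(1) = 0.8800.
Expected count: mu = exp(0.8800) = 2.4109.

2.4109


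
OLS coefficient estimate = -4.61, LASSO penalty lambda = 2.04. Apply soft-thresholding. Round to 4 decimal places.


Absolute value: |-4.61| = 4.61.
Compare to lambda = 2.04.
Since |beta| > lambda, coefficient = sign(beta)*(|beta| - lambda) = -2.5700.

-2.5700


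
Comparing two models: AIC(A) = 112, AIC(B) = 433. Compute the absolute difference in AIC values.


Absolute difference = |112 - 433| = 321.
The model with lower AIC (A) is preferred.

321


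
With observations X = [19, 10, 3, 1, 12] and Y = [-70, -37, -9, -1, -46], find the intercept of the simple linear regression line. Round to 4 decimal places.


First find the slope: b1 = -3.8714.
Means: xbar = 9.0000, ybar = -32.6000.
b0 = ybar - b1 * xbar = -32.6000 - -3.8714 * 9.0000 = 2.2429.

2.2429


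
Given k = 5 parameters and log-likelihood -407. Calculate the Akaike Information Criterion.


AIC = 2k - 2*loglik = 2(5) - 2(-407).
= 10 + 814 = 824.

824


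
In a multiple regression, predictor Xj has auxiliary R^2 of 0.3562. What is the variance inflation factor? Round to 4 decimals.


Denominator: 1 - 0.3562 = 0.6438.
VIF = 1 / 0.6438 = 1.5533.

1.5533


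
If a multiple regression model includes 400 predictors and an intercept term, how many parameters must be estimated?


Total coefficients = number of predictors + 1 (for the intercept).
= 400 + 1 = 401.

401


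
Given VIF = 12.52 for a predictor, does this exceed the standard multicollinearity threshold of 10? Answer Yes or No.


Check: VIF = 12.52 vs threshold = 10.
Since 12.52 >= 10, the answer is Yes.

Yes


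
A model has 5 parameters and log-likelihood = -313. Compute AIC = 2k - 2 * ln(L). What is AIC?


Compute:
2k = 2*5 = 10.
-2*loglik = -2*(-313) = 626.
AIC = 10 + 626 = 636.

636


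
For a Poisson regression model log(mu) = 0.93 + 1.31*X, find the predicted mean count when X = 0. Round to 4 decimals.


Linear predictor: eta = 0.93 + (1.31)(0) = 0.9300.
Expected count: mu = exp(0.9300) = 2.5345.

2.5345


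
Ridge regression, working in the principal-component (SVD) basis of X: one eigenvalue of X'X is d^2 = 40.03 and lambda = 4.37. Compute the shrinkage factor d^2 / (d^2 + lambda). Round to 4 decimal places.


Denominator = d^2 + lambda = 40.03 + 4.37 = 44.4000.
Shrinkage = 40.03 / 44.4000 = 0.9016.

0.9016


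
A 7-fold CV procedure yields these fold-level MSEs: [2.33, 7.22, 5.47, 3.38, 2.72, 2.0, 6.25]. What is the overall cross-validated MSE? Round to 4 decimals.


Sum of fold MSEs = 29.3700.
Average = 29.3700 / 7 = 4.1957.

4.1957


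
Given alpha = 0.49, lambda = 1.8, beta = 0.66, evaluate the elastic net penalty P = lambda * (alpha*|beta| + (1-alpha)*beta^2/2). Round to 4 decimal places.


L1 component = 0.49 * |0.66| = 0.3234.
L2 component = 0.51 * 0.66^2 / 2 = 0.1111.
Penalty = 1.8 * (0.3234 + 0.1111) = 1.8 * 0.4345 = 0.7821.

0.7821


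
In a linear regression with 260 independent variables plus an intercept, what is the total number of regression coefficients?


Including the intercept, the model has 260 predictor coefficients + 1 intercept.
Total = 261.

261
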